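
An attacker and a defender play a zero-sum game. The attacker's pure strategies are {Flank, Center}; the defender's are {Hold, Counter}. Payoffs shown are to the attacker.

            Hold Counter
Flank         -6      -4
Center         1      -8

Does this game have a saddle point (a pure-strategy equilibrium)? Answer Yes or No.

Row minima: Flank → -6, Center → -8; maximin = -6.
Column maxima: Hold → 1, Counter → -4; minimax = -4.
-6 ≠ -4, so no pure-strategy equilibrium exists.

No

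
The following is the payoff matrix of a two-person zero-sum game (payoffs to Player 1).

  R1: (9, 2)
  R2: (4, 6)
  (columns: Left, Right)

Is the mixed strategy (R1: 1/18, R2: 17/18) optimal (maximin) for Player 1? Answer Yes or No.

Against Left this mix gives (1/18)·9 + (17/18)·4 = 77/18.
Against Right this mix gives (1/18)·2 + (17/18)·6 = 52/9.
Player 2 will play Left, holding Player 1 to 77/18. Shifting weight toward the row that does better against Left would raise this floor (the equalizing mix achieves 46/9 against both Left and Right), so the proposed strategy is not optimal.

No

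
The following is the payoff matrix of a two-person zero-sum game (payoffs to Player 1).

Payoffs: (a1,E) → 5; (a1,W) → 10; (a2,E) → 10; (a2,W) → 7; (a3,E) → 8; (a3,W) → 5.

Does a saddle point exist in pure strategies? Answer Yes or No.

No

Row minima: a1 → 5, a2 → 7, a3 → 5; maximin = 7.
Column maxima: E → 10, W → 10; minimax = 10.
7 ≠ 10, so no pure-strategy equilibrium exists.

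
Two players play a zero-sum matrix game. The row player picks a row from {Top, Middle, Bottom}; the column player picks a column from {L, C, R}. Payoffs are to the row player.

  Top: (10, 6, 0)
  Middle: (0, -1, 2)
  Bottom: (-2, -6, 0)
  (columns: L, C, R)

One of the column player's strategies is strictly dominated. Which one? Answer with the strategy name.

L

C holds the row player's payoff strictly below L in every row: 6 < 10, -1 < 0, -6 < -2.
So L is strictly dominated for the column player.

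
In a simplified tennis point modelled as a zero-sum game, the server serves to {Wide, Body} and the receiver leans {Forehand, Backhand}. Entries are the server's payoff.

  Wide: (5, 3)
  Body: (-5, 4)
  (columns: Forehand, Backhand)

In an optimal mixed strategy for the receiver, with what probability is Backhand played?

Row minima: Wide → 3, Body → -5; maximin = 3.
Column maxima: Forehand → 5, Backhand → 4; minimax = 4.
3 ≠ 4, so there is no saddle point; optimal play is mixed.
Let the server play Wide with probability p. Expected payoff against Forehand: 5p + (-5)(1−p) = 10p − 5; against Backhand: 3p + 4(1−p) = −p + 4.
Setting these equal: 10p − 5 = −p + 4 ⇒ 11p = 9 ⇒ p = 9/11, and the value is (10)·(9/11) − 5 = 35/11.
For the receiver: with q = P(Forehand), equating Wide's and Body's payoffs gives 2q + 3 = −9q + 4 ⇒ q = 1/11.

10/11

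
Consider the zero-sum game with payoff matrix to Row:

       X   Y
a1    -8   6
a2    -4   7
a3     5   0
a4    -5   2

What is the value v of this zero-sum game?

Row minima: a1 → -8, a2 → -4, a3 → 0, a4 → -5; maximin = 0.
Column maxima: X → 5, Y → 7; minimax = 5.
0 ≠ 5, so there is no saddle point; optimal play is mixed.
a1 is strictly dominated by a2, so Row never plays it.
a4 is strictly dominated by a2, so Row never plays it.
On the remaining 2×2 (a2, a3 vs X, Y):
Let Row play a2 with probability p. Expected payoff against X: (-4)p + 5(1−p) = −9p + 5; against Y: 7p + 0(1−p) = 7p.
Setting these equal: −9p + 5 = 7p ⇒ −16p = -5 ⇒ p = 5/16, and the value is (-9)·(5/16) + 5 = 35/16.
For Column: with q = P(X), equating a2's and a3's payoffs gives −11q + 7 = 5q ⇒ q = 7/16.

35/16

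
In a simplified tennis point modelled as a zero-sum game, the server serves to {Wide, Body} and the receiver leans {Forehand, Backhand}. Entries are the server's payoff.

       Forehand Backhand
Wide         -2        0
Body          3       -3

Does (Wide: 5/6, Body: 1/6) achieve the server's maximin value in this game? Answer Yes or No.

No

Against Forehand this mix gives (5/6)·(-2) + (1/6)·3 = -7/6.
Against Backhand this mix gives (5/6)·0 + (1/6)·(-3) = -1/2.
The receiver will play Forehand, holding the server to -7/6. Shifting weight toward the row that does better against Forehand would raise this floor (the equalizing mix achieves -3/4 against both Forehand and Backhand), so the proposed strategy is not optimal.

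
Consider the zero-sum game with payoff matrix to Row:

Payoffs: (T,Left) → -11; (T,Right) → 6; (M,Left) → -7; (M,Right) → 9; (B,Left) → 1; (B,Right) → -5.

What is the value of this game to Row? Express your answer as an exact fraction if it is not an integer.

-13/11

Row minima: T → -11, M → -7, B → -5; maximin = -5.
Column maxima: Left → 1, Right → 9; minimax = 1.
-5 ≠ 1, so there is no saddle point; optimal play is mixed.
T is strictly dominated by M, so Row never plays it.
On the remaining 2×2 (M, B vs Left, Right):
Let Row play M with probability p. Expected payoff against Left: (-7)p + 1(1−p) = −8p + 1; against Right: 9p + (-5)(1−p) = 14p − 5.
Setting these equal: −8p + 1 = 14p − 5 ⇒ −22p = -6 ⇒ p = 3/11, and the value is (-8)·(3/11) + 1 = -13/11.
For Column: with q = P(Left), equating M's and B's payoffs gives −16q + 9 = 6q − 5 ⇒ q = 7/11.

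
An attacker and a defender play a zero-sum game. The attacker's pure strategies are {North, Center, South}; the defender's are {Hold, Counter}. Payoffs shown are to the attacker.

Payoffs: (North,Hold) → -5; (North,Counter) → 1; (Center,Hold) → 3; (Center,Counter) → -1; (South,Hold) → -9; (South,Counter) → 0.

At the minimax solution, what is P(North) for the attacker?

Row minima: North → -5, Center → -1, South → -9; maximin = -1.
Column maxima: Hold → 3, Counter → 1; minimax = 1.
-1 ≠ 1, so there is no saddle point; optimal play is mixed.
South is strictly dominated by North, so the attacker never plays it.
On the remaining 2×2 (North, Center vs Hold, Counter):
Let the attacker play North with probability p. Expected payoff against Hold: (-5)p + 3(1−p) = −8p + 3; against Counter: 1p + (-1)(1−p) = 2p − 1.
Setting these equal: −8p + 3 = 2p − 1 ⇒ −10p = -4 ⇒ p = 2/5, and the value is (-8)·(2/5) + 3 = -1/5.
For the defender: with q = P(Hold), equating North's and Center's payoffs gives −6q + 1 = 4q − 1 ⇒ q = 1/5.

2/5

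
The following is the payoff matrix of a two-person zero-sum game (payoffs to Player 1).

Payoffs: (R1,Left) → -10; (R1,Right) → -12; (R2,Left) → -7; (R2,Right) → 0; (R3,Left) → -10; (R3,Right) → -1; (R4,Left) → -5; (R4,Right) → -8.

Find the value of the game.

Row minima: R1 → -12, R2 → -7, R3 → -10, R4 → -8; maximin = -7.
Column maxima: Left → -5, Right → 0; minimax = -5.
-7 ≠ -5, so there is no saddle point; optimal play is mixed.
R1 is strictly dominated by R2, so Player 1 never plays it.
R3 is strictly dominated by R2, so Player 1 never plays it.
On the remaining 2×2 (R2, R4 vs Left, Right):
Let Player 1 play R2 with probability p. Expected payoff against Left: (-7)p + (-5)(1−p) = −2p − 5; against Right: 0p + (-8)(1−p) = 8p − 8.
Setting these equal: −2p − 5 = 8p − 8 ⇒ −10p = -3 ⇒ p = 3/10, and the value is (-2)·(3/10) − 5 = -28/5.
For Player 2: with q = P(Left), equating R2's and R4's payoffs gives −7q = 3q − 8 ⇒ q = 4/5.

-28/5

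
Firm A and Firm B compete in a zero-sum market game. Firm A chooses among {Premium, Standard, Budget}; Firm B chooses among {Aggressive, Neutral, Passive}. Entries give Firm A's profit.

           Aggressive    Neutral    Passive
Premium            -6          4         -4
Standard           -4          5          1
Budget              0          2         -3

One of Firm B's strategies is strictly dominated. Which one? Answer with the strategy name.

Aggressive holds Firm A's payoff strictly below Neutral in every row: -6 < 4, -4 < 5, 0 < 2.
So Neutral is strictly dominated for Firm B.

Neutral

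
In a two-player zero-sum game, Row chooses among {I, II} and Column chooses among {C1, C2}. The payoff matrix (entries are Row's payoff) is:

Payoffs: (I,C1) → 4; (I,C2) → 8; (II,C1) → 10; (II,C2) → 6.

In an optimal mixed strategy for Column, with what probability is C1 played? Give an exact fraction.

Row minima: I → 4, II → 6; maximin = 6.
Column maxima: C1 → 10, C2 → 8; minimax = 8.
6 ≠ 8, so there is no saddle point; optimal play is mixed.
Let Row play I with probability p. Expected payoff against C1: 4p + 10(1−p) = −6p + 10; against C2: 8p + 6(1−p) = 2p + 6.
Setting these equal: −6p + 10 = 2p + 6 ⇒ −8p = -4 ⇒ p = 1/2, and the value is (-6)·(1/2) + 10 = 7.
For Column: with q = P(C1), equating I's and II's payoffs gives −4q + 8 = 4q + 6 ⇒ q = 1/4.

1/4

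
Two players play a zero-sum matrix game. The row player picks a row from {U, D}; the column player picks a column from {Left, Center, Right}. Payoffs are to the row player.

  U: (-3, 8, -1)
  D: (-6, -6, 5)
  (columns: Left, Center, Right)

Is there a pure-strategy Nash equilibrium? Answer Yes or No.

Yes

Row minima: U → -3, D → -6; maximin = -3.
Column maxima: Left → -3, Center → 8, Right → 5; minimax = -3.
maximin = minimax = -3, so a saddle point exists.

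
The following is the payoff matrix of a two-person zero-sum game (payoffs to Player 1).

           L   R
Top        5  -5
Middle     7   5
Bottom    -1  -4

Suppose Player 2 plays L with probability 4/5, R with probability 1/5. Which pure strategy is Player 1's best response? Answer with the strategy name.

Middle

Expected payoff of Top: (4/5)·5 + (1/5)·(-5) = 3.
Expected payoff of Middle: (4/5)·7 + (1/5)·5 = 33/5.
Expected payoff of Bottom: (4/5)·(-1) + (1/5)·(-4) = -8/5.
The largest is 33/5, so Player 1's best response is Middle.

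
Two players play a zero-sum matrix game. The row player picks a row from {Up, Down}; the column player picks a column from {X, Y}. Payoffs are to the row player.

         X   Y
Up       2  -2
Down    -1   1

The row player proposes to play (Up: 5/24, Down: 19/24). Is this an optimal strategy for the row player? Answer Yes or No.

No

Against X this mix gives (5/24)·2 + (19/24)·(-1) = -3/8.
Against Y this mix gives (5/24)·(-2) + (19/24)·1 = 3/8.
The column player will play X, holding the row player to -3/8. Shifting weight toward the row that does better against X would raise this floor (the equalizing mix achieves 0 against both X and Y), so the proposed strategy is not optimal.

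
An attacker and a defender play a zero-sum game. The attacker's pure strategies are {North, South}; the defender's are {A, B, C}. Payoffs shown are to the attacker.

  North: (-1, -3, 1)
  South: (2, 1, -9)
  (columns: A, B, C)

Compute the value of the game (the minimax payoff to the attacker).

-13/7

Row minima: North → -3, South → -9; maximin = -3.
Column maxima: A → 2, B → 1, C → 1; minimax = 1.
-3 ≠ 1, so there is no saddle point; optimal play is mixed.
A is strictly dominated by B (it gives the attacker strictly more in every row), so the defender never plays it.
On the remaining 2×2 (North, South vs B, C):
Let the attacker play North with probability p. Expected payoff against B: (-3)p + 1(1−p) = −4p + 1; against C: 1p + (-9)(1−p) = 10p − 9.
Setting these equal: −4p + 1 = 10p − 9 ⇒ −14p = -10 ⇒ p = 5/7, and the value is (-4)·(5/7) + 1 = -13/7.
For the defender: with q = P(B), equating North's and South's payoffs gives −4q + 1 = 10q − 9 ⇒ q = 5/7.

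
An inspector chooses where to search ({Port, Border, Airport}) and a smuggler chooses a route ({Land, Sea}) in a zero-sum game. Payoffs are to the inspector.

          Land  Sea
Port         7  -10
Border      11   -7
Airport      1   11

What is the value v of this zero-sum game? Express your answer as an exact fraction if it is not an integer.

32/7

Row minima: Port → -10, Border → -7, Airport → 1; maximin = 1.
Column maxima: Land → 11, Sea → 11; minimax = 11.
1 ≠ 11, so there is no saddle point; optimal play is mixed.
Port is strictly dominated by Border, so the inspector never plays it.
On the remaining 2×2 (Border, Airport vs Land, Sea):
Let the inspector play Border with probability p. Expected payoff against Land: 11p + 1(1−p) = 10p + 1; against Sea: (-7)p + 11(1−p) = −18p + 11.
Setting these equal: 10p + 1 = −18p + 11 ⇒ 28p = 10 ⇒ p = 5/14, and the value is (10)·(5/14) + 1 = 32/7.
For the smuggler: with q = P(Land), equating Border's and Airport's payoffs gives 18q − 7 = −10q + 11 ⇒ q = 9/14.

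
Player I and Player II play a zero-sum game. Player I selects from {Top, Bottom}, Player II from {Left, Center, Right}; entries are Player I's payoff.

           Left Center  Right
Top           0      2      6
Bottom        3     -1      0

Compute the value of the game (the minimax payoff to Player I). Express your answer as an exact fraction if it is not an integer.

1

Row minima: Top → 0, Bottom → -1; maximin = 0.
Column maxima: Left → 3, Center → 2, Right → 6; minimax = 2.
0 ≠ 2, so there is no saddle point; optimal play is mixed.
Right is strictly dominated by Center (it gives Player I strictly more in every row), so Player II never plays it.
On the remaining 2×2 (Top, Bottom vs Left, Center):
Let Player I play Top with probability p. Expected payoff against Left: 0p + 3(1−p) = −3p + 3; against Center: 2p + (-1)(1−p) = 3p − 1.
Setting these equal: −3p + 3 = 3p − 1 ⇒ −6p = -4 ⇒ p = 2/3, and the value is (-3)·(2/3) + 3 = 1.
For Player II: with q = P(Left), equating Top's and Bottom's payoffs gives −2q + 2 = 4q − 1 ⇒ q = 1/2.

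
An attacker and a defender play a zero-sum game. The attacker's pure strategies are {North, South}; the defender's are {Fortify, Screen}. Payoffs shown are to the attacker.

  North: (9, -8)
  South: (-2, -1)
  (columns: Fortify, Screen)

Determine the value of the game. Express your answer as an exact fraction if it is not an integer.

-25/18

Row minima: North → -8, South → -2; maximin = -2.
Column maxima: Fortify → 9, Screen → -1; minimax = -1.
-2 ≠ -1, so there is no saddle point; optimal play is mixed.
Let the attacker play North with probability p. Expected payoff against Fortify: 9p + (-2)(1−p) = 11p − 2; against Screen: (-8)p + (-1)(1−p) = −7p − 1.
Setting these equal: 11p − 2 = −7p − 1 ⇒ 18p = 1 ⇒ p = 1/18, and the value is (11)·(1/18) − 2 = -25/18.
For the defender: with q = P(Fortify), equating North's and South's payoffs gives 17q − 8 = −q − 1 ⇒ q = 7/18.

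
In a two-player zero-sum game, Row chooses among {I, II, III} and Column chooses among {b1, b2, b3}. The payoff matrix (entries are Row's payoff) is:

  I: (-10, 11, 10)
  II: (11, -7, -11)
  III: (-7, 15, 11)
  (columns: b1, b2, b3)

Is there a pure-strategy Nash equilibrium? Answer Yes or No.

No

Row minima: I → -10, II → -11, III → -7; maximin = -7.
Column maxima: b1 → 11, b2 → 15, b3 → 11; minimax = 11.
-7 ≠ 11, so no pure-strategy equilibrium exists.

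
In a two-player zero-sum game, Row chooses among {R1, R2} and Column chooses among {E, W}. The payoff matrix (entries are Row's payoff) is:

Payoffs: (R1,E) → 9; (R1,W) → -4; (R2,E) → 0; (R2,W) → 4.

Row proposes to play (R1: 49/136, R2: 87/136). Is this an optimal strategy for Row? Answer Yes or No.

Against E this mix gives (49/136)·9 + (87/136)·0 = 441/136.
Against W this mix gives (49/136)·(-4) + (87/136)·4 = 19/17.
Column will play W, holding Row to 19/17. Shifting weight toward the row that does better against W would raise this floor (the equalizing mix achieves 36/17 against both W and E), so the proposed strategy is not optimal.

No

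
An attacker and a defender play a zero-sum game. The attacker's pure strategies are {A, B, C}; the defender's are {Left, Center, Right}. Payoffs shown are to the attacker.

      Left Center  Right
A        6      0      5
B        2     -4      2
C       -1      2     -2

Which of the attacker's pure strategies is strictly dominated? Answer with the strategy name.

A gives a strictly higher payoff than B against every column: 6 > 2, 0 > -4, 5 > 2.
So B is strictly dominated and the attacker never plays it.

B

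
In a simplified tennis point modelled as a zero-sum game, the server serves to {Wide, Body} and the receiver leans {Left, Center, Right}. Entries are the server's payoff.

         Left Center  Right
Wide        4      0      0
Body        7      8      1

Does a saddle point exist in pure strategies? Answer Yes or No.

Row minima: Wide → 0, Body → 1; maximin = 1.
Column maxima: Left → 7, Center → 8, Right → 1; minimax = 1.
maximin = minimax = 1, so a saddle point exists.

Yes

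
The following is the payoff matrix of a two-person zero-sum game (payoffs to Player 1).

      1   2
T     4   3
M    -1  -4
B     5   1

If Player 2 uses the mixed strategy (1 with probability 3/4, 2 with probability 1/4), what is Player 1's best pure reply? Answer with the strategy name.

Expected payoff of T: (3/4)·4 + (1/4)·3 = 15/4.
Expected payoff of M: (3/4)·(-1) + (1/4)·(-4) = -7/4.
Expected payoff of B: (3/4)·5 + (1/4)·1 = 4.
The largest is 4, so Player 1's best response is B.

B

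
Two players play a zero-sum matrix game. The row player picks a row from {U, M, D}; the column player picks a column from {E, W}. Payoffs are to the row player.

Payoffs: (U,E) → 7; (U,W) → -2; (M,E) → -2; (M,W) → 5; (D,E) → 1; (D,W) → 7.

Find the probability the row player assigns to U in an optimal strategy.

Row minima: U → -2, M → -2, D → 1; maximin = 1.
Column maxima: E → 7, W → 7; minimax = 7.
1 ≠ 7, so there is no saddle point; optimal play is mixed.
M is strictly dominated by D, so the row player never plays it.
On the remaining 2×2 (U, D vs E, W):
Let the row player play U with probability p. Expected payoff against E: 7p + 1(1−p) = 6p + 1; against W: (-2)p + 7(1−p) = −9p + 7.
Setting these equal: 6p + 1 = −9p + 7 ⇒ 15p = 6 ⇒ p = 2/5, and the value is (6)·(2/5) + 1 = 17/5.
For the column player: with q = P(E), equating U's and D's payoffs gives 9q − 2 = −6q + 7 ⇒ q = 3/5.

2/5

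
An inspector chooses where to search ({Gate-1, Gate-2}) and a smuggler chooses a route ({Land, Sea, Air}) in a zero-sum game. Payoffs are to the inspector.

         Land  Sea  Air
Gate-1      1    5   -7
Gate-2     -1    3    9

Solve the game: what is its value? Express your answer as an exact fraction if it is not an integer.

1/9

Row minima: Gate-1 → -7, Gate-2 → -1; maximin = -1.
Column maxima: Land → 1, Sea → 5, Air → 9; minimax = 1.
-1 ≠ 1, so there is no saddle point; optimal play is mixed.
Sea is strictly dominated by Land (it gives the inspector strictly more in every row), so the smuggler never plays it.
On the remaining 2×2 (Gate-1, Gate-2 vs Land, Air):
Let the inspector play Gate-1 with probability p. Expected payoff against Land: 1p + (-1)(1−p) = 2p − 1; against Air: (-7)p + 9(1−p) = −16p + 9.
Setting these equal: 2p − 1 = −16p + 9 ⇒ 18p = 10 ⇒ p = 5/9, and the value is (2)·(5/9) − 1 = 1/9.
For the smuggler: with q = P(Land), equating Gate-1's and Gate-2's payoffs gives 8q − 7 = −10q + 9 ⇒ q = 8/9.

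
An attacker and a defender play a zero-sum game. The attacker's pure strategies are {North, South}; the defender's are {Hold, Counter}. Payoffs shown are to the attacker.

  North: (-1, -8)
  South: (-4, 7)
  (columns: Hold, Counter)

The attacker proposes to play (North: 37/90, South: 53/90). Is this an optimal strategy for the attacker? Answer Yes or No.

Against Hold this mix gives (37/90)·(-1) + (53/90)·(-4) = -83/30.
Against Counter this mix gives (37/90)·(-8) + (53/90)·7 = 5/6.
The defender will play Hold, holding the attacker to -83/30. Shifting weight toward the row that does better against Hold would raise this floor (the equalizing mix achieves -13/6 against both Hold and Counter), so the proposed strategy is not optimal.

No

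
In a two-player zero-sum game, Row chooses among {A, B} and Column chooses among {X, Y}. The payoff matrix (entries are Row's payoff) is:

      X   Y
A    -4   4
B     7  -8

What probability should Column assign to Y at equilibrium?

Row minima: A → -4, B → -8; maximin = -4.
Column maxima: X → 7, Y → 4; minimax = 4.
-4 ≠ 4, so there is no saddle point; optimal play is mixed.
Let Row play A with probability p. Expected payoff against X: (-4)p + 7(1−p) = −11p + 7; against Y: 4p + (-8)(1−p) = 12p − 8.
Setting these equal: −11p + 7 = 12p − 8 ⇒ −23p = -15 ⇒ p = 15/23, and the value is (-11)·(15/23) + 7 = -4/23.
For Column: with q = P(X), equating A's and B's payoffs gives −8q + 4 = 15q − 8 ⇒ q = 12/23.

11/23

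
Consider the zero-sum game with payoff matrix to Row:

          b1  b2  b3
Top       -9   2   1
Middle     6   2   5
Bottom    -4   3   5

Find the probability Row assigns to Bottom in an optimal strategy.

4/11

Row minima: Top → -9, Middle → 2, Bottom → -4; maximin = 2.
Column maxima: b1 → 6, b2 → 3, b3 → 5; minimax = 3.
2 ≠ 3, so there is no saddle point; optimal play is mixed.
Top is strictly dominated by Bottom, so Row never plays it.
With Top eliminated, b3 is strictly dominated by b2 (it gives Row strictly more in every remaining row), so Column never plays it.
On the remaining 2×2 (Middle, Bottom vs b1, b2):
Let Row play Middle with probability p. Expected payoff against b1: 6p + (-4)(1−p) = 10p − 4; against b2: 2p + 3(1−p) = −p + 3.
Setting these equal: 10p − 4 = −p + 3 ⇒ 11p = 7 ⇒ p = 7/11, and the value is (10)·(7/11) − 4 = 26/11.
For Column: with q = P(b1), equating Middle's and Bottom's payoffs gives 4q + 2 = −7q + 3 ⇒ q = 1/11.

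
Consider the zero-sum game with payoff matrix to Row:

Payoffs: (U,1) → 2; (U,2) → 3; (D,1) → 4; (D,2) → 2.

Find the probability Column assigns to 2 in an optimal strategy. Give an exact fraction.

2/3

Row minima: U → 2, D → 2; maximin = 2.
Column maxima: 1 → 4, 2 → 3; minimax = 3.
2 ≠ 3, so there is no saddle point; optimal play is mixed.
Let Row play U with probability p. Expected payoff against 1: 2p + 4(1−p) = −2p + 4; against 2: 3p + 2(1−p) = p + 2.
Setting these equal: −2p + 4 = p + 2 ⇒ −3p = -2 ⇒ p = 2/3, and the value is (-2)·(2/3) + 4 = 8/3.
For Column: with q = P(1), equating U's and D's payoffs gives −q + 3 = 2q + 2 ⇒ q = 1/3.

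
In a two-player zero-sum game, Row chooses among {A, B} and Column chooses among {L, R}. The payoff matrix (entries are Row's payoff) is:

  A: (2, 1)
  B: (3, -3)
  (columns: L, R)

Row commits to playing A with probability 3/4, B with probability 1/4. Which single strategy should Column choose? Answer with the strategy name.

If Column plays L, Row's expected payoff is (3/4)·2 + (1/4)·3 = 9/4.
If Column plays R, Row's expected payoff is (3/4)·1 + (1/4)·(-3) = 0.
Column minimizes Row's payoff; the smallest is 0, so the best response is R.

R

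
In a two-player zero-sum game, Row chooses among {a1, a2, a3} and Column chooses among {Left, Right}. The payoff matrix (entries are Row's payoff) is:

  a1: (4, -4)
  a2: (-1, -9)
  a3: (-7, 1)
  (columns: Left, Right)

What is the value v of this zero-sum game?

Row minima: a1 → -4, a2 → -9, a3 → -7; maximin = -4.
Column maxima: Left → 4, Right → 1; minimax = 1.
-4 ≠ 1, so there is no saddle point; optimal play is mixed.
a2 is strictly dominated by a1, so Row never plays it.
On the remaining 2×2 (a1, a3 vs Left, Right):
Let Row play a1 with probability p. Expected payoff against Left: 4p + (-7)(1−p) = 11p − 7; against Right: (-4)p + 1(1−p) = −5p + 1.
Setting these equal: 11p − 7 = −5p + 1 ⇒ 16p = 8 ⇒ p = 1/2, and the value is (11)·(1/2) − 7 = -3/2.
For Column: with q = P(Left), equating a1's and a3's payoffs gives 8q − 4 = −8q + 1 ⇒ q = 5/16.

-3/2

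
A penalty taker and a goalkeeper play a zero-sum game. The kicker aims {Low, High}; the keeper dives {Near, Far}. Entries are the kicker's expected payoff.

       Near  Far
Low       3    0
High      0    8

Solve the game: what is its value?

24/11

Row minima: Low → 0, High → 0; maximin = 0.
Column maxima: Near → 3, Far → 8; minimax = 3.
0 ≠ 3, so there is no saddle point; optimal play is mixed.
Let the kicker play Low with probability p. Expected payoff against Near: 3p + 0(1−p) = 3p; against Far: 0p + 8(1−p) = −8p + 8.
Setting these equal: 3p = −8p + 8 ⇒ 11p = 8 ⇒ p = 8/11, and the value is (3)·(8/11) = 24/11.
For the keeper: with q = P(Near), equating Low's and High's payoffs gives 3q = −8q + 8 ⇒ q = 8/11.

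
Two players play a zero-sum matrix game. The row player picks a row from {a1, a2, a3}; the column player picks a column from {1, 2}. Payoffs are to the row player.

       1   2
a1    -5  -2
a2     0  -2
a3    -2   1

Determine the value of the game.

-4/5

Row minima: a1 → -5, a2 → -2, a3 → -2; maximin = -2.
Column maxima: 1 → 0, 2 → 1; minimax = 0.
-2 ≠ 0, so there is no saddle point; optimal play is mixed.
a1 is strictly dominated by a3, so the row player never plays it.
On the remaining 2×2 (a2, a3 vs 1, 2):
Let the row player play a2 with probability p. Expected payoff against 1: 0p + (-2)(1−p) = 2p − 2; against 2: (-2)p + 1(1−p) = −3p + 1.
Setting these equal: 2p − 2 = −3p + 1 ⇒ 5p = 3 ⇒ p = 3/5, and the value is (2)·(3/5) − 2 = -4/5.
For the column player: with q = P(1), equating a2's and a3's payoffs gives 2q − 2 = −3q + 1 ⇒ q = 3/5.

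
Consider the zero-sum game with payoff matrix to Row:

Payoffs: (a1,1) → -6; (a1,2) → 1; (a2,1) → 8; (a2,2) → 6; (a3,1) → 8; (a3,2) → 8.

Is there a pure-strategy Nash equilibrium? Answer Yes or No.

Row minima: a1 → -6, a2 → 6, a3 → 8; maximin = 8.
Column maxima: 1 → 8, 2 → 8; minimax = 8.
maximin = minimax = 8, so a saddle point exists.

Yes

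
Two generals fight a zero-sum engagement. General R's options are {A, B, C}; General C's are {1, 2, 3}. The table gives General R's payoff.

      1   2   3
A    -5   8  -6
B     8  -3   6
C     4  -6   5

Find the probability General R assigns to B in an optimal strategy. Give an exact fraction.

14/23

Row minima: A → -6, B → -3, C → -6; maximin = -3.
Column maxima: 1 → 8, 2 → 8, 3 → 6; minimax = 6.
-3 ≠ 6, so there is no saddle point; optimal play is mixed.
C is strictly dominated by B, so General R never plays it.
With C eliminated, 1 is strictly dominated by 3 (it gives General R strictly more in every remaining row), so General C never plays it.
On the remaining 2×2 (A, B vs 2, 3):
Let General R play A with probability p. Expected payoff against 2: 8p + (-3)(1−p) = 11p − 3; against 3: (-6)p + 6(1−p) = −12p + 6.
Setting these equal: 11p − 3 = −12p + 6 ⇒ 23p = 9 ⇒ p = 9/23, and the value is (11)·(9/23) − 3 = 30/23.
For General C: with q = P(2), equating A's and B's payoffs gives 14q − 6 = −9q + 6 ⇒ q = 12/23.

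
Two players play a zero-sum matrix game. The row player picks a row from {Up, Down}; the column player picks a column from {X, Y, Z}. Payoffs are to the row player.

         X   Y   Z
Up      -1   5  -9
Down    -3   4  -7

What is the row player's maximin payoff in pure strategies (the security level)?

-7

Row minima: Up → -9, Down → -7.
The best of these is -7.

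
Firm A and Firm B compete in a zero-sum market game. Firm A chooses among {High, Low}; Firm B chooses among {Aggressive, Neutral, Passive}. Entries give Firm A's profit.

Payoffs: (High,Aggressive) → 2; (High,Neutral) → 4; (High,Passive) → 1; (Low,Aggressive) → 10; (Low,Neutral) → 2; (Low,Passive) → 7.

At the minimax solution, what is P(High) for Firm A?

5/8

Row minima: High → 1, Low → 2; maximin = 2.
Column maxima: Aggressive → 10, Neutral → 4, Passive → 7; minimax = 4.
2 ≠ 4, so there is no saddle point; optimal play is mixed.
Aggressive is strictly dominated by Passive (it gives Firm A strictly more in every row), so Firm B never plays it.
On the remaining 2×2 (High, Low vs Neutral, Passive):
Let Firm A play High with probability p. Expected payoff against Neutral: 4p + 2(1−p) = 2p + 2; against Passive: 1p + 7(1−p) = −6p + 7.
Setting these equal: 2p + 2 = −6p + 7 ⇒ 8p = 5 ⇒ p = 5/8, and the value is (2)·(5/8) + 2 = 13/4.
For Firm B: with q = P(Neutral), equating High's and Low's payoffs gives 3q + 1 = −5q + 7 ⇒ q = 3/4.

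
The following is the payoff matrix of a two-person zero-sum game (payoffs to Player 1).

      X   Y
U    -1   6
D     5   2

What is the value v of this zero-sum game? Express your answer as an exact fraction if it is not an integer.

Row minima: U → -1, D → 2; maximin = 2.
Column maxima: X → 5, Y → 6; minimax = 5.
2 ≠ 5, so there is no saddle point; optimal play is mixed.
Let Player 1 play U with probability p. Expected payoff against X: (-1)p + 5(1−p) = −6p + 5; against Y: 6p + 2(1−p) = 4p + 2.
Setting these equal: −6p + 5 = 4p + 2 ⇒ −10p = -3 ⇒ p = 3/10, and the value is (-6)·(3/10) + 5 = 16/5.
For Player 2: with q = P(X), equating U's and D's payoffs gives −7q + 6 = 3q + 2 ⇒ q = 2/5.

16/5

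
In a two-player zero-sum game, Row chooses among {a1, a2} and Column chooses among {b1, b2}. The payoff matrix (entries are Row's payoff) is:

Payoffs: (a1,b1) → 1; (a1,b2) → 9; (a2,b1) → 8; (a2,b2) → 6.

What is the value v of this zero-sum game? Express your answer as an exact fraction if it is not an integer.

33/5

Row minima: a1 → 1, a2 → 6; maximin = 6.
Column maxima: b1 → 8, b2 → 9; minimax = 8.
6 ≠ 8, so there is no saddle point; optimal play is mixed.
Let Row play a1 with probability p. Expected payoff against b1: 1p + 8(1−p) = −7p + 8; against b2: 9p + 6(1−p) = 3p + 6.
Setting these equal: −7p + 8 = 3p + 6 ⇒ −10p = -2 ⇒ p = 1/5, and the value is (-7)·(1/5) + 8 = 33/5.
For Column: with q = P(b1), equating a1's and a2's payoffs gives −8q + 9 = 2q + 6 ⇒ q = 3/10.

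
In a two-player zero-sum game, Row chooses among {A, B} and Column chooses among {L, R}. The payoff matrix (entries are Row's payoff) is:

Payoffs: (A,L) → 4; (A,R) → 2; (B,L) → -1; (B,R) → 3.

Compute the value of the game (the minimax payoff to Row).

7/3

Row minima: A → 2, B → -1; maximin = 2.
Column maxima: L → 4, R → 3; minimax = 3.
2 ≠ 3, so there is no saddle point; optimal play is mixed.
Let Row play A with probability p. Expected payoff against L: 4p + (-1)(1−p) = 5p − 1; against R: 2p + 3(1−p) = −p + 3.
Setting these equal: 5p − 1 = −p + 3 ⇒ 6p = 4 ⇒ p = 2/3, and the value is (5)·(2/3) − 1 = 7/3.
For Column: with q = P(L), equating A's and B's payoffs gives 2q + 2 = −4q + 3 ⇒ q = 1/6.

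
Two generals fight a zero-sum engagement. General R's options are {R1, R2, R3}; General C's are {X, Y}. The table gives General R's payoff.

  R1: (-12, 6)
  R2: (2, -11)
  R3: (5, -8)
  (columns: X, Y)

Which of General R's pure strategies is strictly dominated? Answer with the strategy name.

R2

R3 gives a strictly higher payoff than R2 against every column: 5 > 2, -8 > -11.
So R2 is strictly dominated and General R never plays it.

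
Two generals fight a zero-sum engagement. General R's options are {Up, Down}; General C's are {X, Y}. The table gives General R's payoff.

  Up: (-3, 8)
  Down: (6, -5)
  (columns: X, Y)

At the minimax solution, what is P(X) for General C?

13/22

Row minima: Up → -3, Down → -5; maximin = -3.
Column maxima: X → 6, Y → 8; minimax = 6.
-3 ≠ 6, so there is no saddle point; optimal play is mixed.
Let General R play Up with probability p. Expected payoff against X: (-3)p + 6(1−p) = −9p + 6; against Y: 8p + (-5)(1−p) = 13p − 5.
Setting these equal: −9p + 6 = 13p − 5 ⇒ −22p = -11 ⇒ p = 1/2, and the value is (-9)·(1/2) + 6 = 3/2.
For General C: with q = P(X), equating Up's and Down's payoffs gives −11q + 8 = 11q − 5 ⇒ q = 13/22.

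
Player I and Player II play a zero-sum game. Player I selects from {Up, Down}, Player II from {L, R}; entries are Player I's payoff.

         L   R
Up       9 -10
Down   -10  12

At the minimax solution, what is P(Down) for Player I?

19/41

Row minima: Up → -10, Down → -10; maximin = -10.
Column maxima: L → 9, R → 12; minimax = 9.
-10 ≠ 9, so there is no saddle point; optimal play is mixed.
Let Player I play Up with probability p. Expected payoff against L: 9p + (-10)(1−p) = 19p − 10; against R: (-10)p + 12(1−p) = −22p + 12.
Setting these equal: 19p − 10 = −22p + 12 ⇒ 41p = 22 ⇒ p = 22/41, and the value is (19)·(22/41) − 10 = 8/41.
For Player II: with q = P(L), equating Up's and Down's payoffs gives 19q − 10 = −22q + 12 ⇒ q = 22/41.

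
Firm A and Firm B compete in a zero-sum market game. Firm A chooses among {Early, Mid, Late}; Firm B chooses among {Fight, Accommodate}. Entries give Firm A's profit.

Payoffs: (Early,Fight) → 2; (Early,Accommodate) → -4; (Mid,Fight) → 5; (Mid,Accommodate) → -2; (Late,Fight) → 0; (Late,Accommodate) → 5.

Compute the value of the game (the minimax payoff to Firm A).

Row minima: Early → -4, Mid → -2, Late → 0; maximin = 0.
Column maxima: Fight → 5, Accommodate → 5; minimax = 5.
0 ≠ 5, so there is no saddle point; optimal play is mixed.
Early is strictly dominated by Mid, so Firm A never plays it.
On the remaining 2×2 (Mid, Late vs Fight, Accommodate):
Let Firm A play Mid with probability p. Expected payoff against Fight: 5p + 0(1−p) = 5p; against Accommodate: (-2)p + 5(1−p) = −7p + 5.
Setting these equal: 5p = −7p + 5 ⇒ 12p = 5 ⇒ p = 5/12, and the value is (5)·(5/12) = 25/12.
For Firm B: with q = P(Fight), equating Mid's and Late's payoffs gives 7q − 2 = −5q + 5 ⇒ q = 7/12.

25/12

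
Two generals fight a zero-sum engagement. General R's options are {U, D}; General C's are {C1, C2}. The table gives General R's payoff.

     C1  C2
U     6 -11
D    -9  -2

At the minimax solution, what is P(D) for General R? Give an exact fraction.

Row minima: U → -11, D → -9; maximin = -9.
Column maxima: C1 → 6, C2 → -2; minimax = -2.
-9 ≠ -2, so there is no saddle point; optimal play is mixed.
Let General R play U with probability p. Expected payoff against C1: 6p + (-9)(1−p) = 15p − 9; against C2: (-11)p + (-2)(1−p) = −9p − 2.
Setting these equal: 15p − 9 = −9p − 2 ⇒ 24p = 7 ⇒ p = 7/24, and the value is (15)·(7/24) − 9 = -37/8.
For General C: with q = P(C1), equating U's and D's payoffs gives 17q − 11 = −7q − 2 ⇒ q = 3/8.

17/24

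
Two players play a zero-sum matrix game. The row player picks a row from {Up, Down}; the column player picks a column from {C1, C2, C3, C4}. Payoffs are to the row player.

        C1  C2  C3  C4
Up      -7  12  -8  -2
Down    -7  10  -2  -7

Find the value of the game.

-7

Row minima: Up → -8, Down → -7; maximin = -7.
Column maxima: C1 → -7, C2 → 12, C3 → -2, C4 → -2; minimax = -7.
Since maximin = minimax = -7, there is a saddle point and the value is -7.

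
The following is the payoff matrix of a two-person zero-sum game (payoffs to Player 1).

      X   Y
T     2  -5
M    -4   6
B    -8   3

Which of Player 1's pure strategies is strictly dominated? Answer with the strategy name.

B

M gives a strictly higher payoff than B against every column: -4 > -8, 6 > 3.
So B is strictly dominated and Player 1 never plays it.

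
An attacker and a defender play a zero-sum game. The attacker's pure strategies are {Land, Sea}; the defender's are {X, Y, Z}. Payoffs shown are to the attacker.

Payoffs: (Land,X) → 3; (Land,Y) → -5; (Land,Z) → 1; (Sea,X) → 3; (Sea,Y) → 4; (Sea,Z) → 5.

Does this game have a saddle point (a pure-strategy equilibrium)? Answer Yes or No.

Row minima: Land → -5, Sea → 3; maximin = 3.
Column maxima: X → 3, Y → 4, Z → 5; minimax = 3.
maximin = minimax = 3, so a saddle point exists.

Yes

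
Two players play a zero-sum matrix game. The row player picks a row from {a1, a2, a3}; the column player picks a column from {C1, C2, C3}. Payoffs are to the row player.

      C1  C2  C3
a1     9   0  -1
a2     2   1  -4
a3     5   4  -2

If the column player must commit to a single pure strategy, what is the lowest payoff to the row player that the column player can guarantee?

-1

Column maxima: C1 → 9, C2 → 4, C3 → -1.
The smallest of these is -1.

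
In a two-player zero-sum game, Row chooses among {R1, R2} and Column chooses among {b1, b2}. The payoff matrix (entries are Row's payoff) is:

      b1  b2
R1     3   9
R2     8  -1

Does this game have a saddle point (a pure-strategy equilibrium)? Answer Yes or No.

No

Row minima: R1 → 3, R2 → -1; maximin = 3.
Column maxima: b1 → 8, b2 → 9; minimax = 8.
3 ≠ 8, so no pure-strategy equilibrium exists.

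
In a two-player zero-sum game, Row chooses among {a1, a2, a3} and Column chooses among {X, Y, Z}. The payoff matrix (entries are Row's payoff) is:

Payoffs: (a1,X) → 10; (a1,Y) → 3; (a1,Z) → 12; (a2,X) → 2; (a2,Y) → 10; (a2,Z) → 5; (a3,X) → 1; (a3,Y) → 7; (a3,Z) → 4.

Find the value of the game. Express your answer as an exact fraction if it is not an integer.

94/15

Row minima: a1 → 3, a2 → 2, a3 → 1; maximin = 3.
Column maxima: X → 10, Y → 10, Z → 12; minimax = 10.
3 ≠ 10, so there is no saddle point; optimal play is mixed.
a3 is strictly dominated by a2, so Row never plays it.
Z is strictly dominated by X (it gives Row strictly more in every row), so Column never plays it.
On the remaining 2×2 (a1, a2 vs X, Y):
Let Row play a1 with probability p. Expected payoff against X: 10p + 2(1−p) = 8p + 2; against Y: 3p + 10(1−p) = −7p + 10.
Setting these equal: 8p + 2 = −7p + 10 ⇒ 15p = 8 ⇒ p = 8/15, and the value is (8)·(8/15) + 2 = 94/15.
For Column: with q = P(X), equating a1's and a2's payoffs gives 7q + 3 = −8q + 10 ⇒ q = 7/15.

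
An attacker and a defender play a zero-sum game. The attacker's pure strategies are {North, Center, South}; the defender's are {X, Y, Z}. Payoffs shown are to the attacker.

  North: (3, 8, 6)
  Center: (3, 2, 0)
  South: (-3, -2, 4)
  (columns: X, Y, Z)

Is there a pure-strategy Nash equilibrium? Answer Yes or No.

Yes

Row minima: North → 3, Center → 0, South → -3; maximin = 3.
Column maxima: X → 3, Y → 8, Z → 6; minimax = 3.
maximin = minimax = 3, so a saddle point exists.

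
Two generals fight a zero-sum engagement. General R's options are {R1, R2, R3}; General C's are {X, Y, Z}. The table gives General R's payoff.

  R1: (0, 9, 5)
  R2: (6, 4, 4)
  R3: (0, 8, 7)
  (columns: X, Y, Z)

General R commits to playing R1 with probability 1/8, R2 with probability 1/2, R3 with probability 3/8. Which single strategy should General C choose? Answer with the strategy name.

X

If General C plays X, General R's expected payoff is (1/8)·0 + (1/2)·6 + (3/8)·0 = 3.
If General C plays Y, General R's expected payoff is (1/8)·9 + (1/2)·4 + (3/8)·8 = 49/8.
If General C plays Z, General R's expected payoff is (1/8)·5 + (1/2)·4 + (3/8)·7 = 21/4.
General C minimizes General R's payoff; the smallest is 3, so the best response is X.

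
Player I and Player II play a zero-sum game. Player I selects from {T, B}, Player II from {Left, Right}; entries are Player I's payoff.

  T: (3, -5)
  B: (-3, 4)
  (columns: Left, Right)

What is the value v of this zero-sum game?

Row minima: T → -5, B → -3; maximin = -3.
Column maxima: Left → 3, Right → 4; minimax = 3.
-3 ≠ 3, so there is no saddle point; optimal play is mixed.
Let Player I play T with probability p. Expected payoff against Left: 3p + (-3)(1−p) = 6p − 3; against Right: (-5)p + 4(1−p) = −9p + 4.
Setting these equal: 6p − 3 = −9p + 4 ⇒ 15p = 7 ⇒ p = 7/15, and the value is (6)·(7/15) − 3 = -1/5.
For Player II: with q = P(Left), equating T's and B's payoffs gives 8q − 5 = −7q + 4 ⇒ q = 3/5.

-1/5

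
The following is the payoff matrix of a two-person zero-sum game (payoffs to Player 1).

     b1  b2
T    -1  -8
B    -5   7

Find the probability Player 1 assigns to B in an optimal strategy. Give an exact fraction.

Row minima: T → -8, B → -5; maximin = -5.
Column maxima: b1 → -1, b2 → 7; minimax = -1.
-5 ≠ -1, so there is no saddle point; optimal play is mixed.
Let Player 1 play T with probability p. Expected payoff against b1: (-1)p + (-5)(1−p) = 4p − 5; against b2: (-8)p + 7(1−p) = −15p + 7.
Setting these equal: 4p − 5 = −15p + 7 ⇒ 19p = 12 ⇒ p = 12/19, and the value is (4)·(12/19) − 5 = -47/19.
For Player 2: with q = P(b1), equating T's and B's payoffs gives 7q − 8 = −12q + 7 ⇒ q = 15/19.

7/19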